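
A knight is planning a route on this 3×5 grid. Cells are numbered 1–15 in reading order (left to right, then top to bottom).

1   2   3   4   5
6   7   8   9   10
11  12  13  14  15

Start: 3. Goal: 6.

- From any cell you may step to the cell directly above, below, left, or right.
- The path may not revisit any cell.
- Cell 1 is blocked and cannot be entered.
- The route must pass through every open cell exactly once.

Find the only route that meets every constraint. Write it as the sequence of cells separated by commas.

3, 2, 7, 8, 9, 4, 5, 10, 15, 14, 13, 12, 11, 6

Need to visit all 14 open cells exactly once, starting at 3 and ending at 6.
Cell 2 has only two open neighbours (7 and 3), so the path must pass straight through it: one of those is the cell it's entered from and the other is where it exits.
Route from 3: left to 2, down to 7, 2× right (reaching 9), up to 4, right to 5, 2× down (reaching 15), 4× left (reaching 11), up to 6 — 13 moves in all.
Check: all 14 open cells covered.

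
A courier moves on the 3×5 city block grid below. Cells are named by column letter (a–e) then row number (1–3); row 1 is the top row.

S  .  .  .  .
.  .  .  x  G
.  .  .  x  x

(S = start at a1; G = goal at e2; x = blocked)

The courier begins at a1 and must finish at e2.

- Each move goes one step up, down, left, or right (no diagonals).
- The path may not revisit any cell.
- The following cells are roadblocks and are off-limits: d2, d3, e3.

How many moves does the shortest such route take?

5

The Manhattan distance from a1 to e2 is |1−2| + |1−5| = 5, so at least 5 moves are needed.
A route of 5 moves achieves this: a1 → b1 → c1 → d1 → e1 → e2.
Since 5 matches the lower bound, it is optimal.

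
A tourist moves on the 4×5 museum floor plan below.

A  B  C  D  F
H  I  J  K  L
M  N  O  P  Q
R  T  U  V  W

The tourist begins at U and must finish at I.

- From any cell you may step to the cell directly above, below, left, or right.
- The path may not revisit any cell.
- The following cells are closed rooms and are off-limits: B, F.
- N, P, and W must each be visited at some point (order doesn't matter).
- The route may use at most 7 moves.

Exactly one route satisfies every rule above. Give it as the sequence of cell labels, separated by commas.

The budget equals the shortest possible length, so every move has to be on a shortest route through the required cells.
Route from U: right 2 to W, up 1 to Q, left 3 to N, up 1 to I — 7 moves in all.
Check: all required cells visited; 7 ≤ 7 moves.

U, V, W, Q, P, O, N, I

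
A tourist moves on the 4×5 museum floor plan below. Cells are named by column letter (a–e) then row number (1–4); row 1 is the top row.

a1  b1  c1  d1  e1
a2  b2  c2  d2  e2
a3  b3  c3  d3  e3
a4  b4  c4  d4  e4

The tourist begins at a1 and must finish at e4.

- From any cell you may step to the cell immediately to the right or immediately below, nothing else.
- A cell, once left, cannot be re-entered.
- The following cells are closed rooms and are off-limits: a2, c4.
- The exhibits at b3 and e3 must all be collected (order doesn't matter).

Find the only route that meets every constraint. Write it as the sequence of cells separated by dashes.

Moves only go right or down, so the column and row indices never decrease.
Route from a1: right 1 to b1, down 2 to b3, right 3 to e3, down 1 to e4 — 7 moves in all.
Check: all required cells visited.

a1 - b1 - b2 - b3 - c3 - d3 - e3 - e4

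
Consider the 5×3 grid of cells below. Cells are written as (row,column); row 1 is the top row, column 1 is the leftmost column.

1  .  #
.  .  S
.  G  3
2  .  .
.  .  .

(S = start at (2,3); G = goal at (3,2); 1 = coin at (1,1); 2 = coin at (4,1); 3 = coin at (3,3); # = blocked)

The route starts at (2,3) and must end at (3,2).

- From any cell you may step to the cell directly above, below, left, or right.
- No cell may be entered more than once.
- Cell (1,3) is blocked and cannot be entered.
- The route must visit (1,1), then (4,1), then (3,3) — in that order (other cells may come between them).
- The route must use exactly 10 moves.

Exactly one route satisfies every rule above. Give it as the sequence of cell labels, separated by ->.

(2,3) -> (2,2) -> (1,2) -> (1,1) -> (2,1) -> (3,1) -> (4,1) -> (4,2) -> (4,3) -> (3,3) -> (3,2)

The waypoints must appear in the order (1,1), (4,1), (3,3), with no cell reused.
Route from (2,3): left to (2,2), up to (1,2), left to (1,1), 3× down (reaching (4,1)), 2× right (reaching (4,3)), up to (3,3), left to (3,2) — 10 moves in all.
Check: order respected (1 at step 3, 2 at step 6, 3 at step 9); 10 moves as required.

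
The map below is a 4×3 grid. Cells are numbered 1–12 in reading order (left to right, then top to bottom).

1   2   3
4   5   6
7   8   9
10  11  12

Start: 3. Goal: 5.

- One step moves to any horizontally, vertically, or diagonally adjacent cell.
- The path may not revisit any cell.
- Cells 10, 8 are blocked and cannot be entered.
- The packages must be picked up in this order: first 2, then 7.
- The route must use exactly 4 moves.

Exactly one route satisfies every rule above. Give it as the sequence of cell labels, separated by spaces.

The waypoints must appear in the order 2, 7, with no cell reused.
Route from 3: left 1 to 2, down-left 1 to 4, down 1 to 7, up-right 1 to 5 — 4 moves in all.
Check: order respected (2 at step 1, 7 at step 3); 4 moves as required.

3 2 4 7 5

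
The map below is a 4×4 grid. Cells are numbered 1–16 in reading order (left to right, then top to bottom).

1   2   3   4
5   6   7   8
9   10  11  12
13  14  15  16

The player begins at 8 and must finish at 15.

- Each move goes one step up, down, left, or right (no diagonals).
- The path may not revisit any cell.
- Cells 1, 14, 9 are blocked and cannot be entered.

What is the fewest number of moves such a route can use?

The Manhattan distance from 8 to 15 is |2−4| + |4−3| = 3, so at least 3 moves are needed.
A route of 3 moves achieves this: 8 → 12 → 16 → 15.
Since 3 matches the lower bound, it is optimal.

3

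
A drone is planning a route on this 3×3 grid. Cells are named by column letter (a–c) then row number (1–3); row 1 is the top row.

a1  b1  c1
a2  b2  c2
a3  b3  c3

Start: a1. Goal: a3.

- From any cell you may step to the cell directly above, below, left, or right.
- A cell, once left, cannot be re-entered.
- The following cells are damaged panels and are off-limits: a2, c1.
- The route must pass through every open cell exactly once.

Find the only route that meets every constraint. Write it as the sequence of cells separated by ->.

a1 -> b1 -> b2 -> c2 -> c3 -> b3 -> a3

Need to visit all 7 open cells exactly once, starting at a1 and ending at a3.
Cell b1 has only two open neighbours (b2 and a1), so the path must pass straight through it: one of those is the cell it's entered from and the other is where it exits.
Route from a1: right to b1, down to b2, right to c2, down to c3, 2× left (reaching a3) — 6 moves in all.
Check: all 7 open cells covered.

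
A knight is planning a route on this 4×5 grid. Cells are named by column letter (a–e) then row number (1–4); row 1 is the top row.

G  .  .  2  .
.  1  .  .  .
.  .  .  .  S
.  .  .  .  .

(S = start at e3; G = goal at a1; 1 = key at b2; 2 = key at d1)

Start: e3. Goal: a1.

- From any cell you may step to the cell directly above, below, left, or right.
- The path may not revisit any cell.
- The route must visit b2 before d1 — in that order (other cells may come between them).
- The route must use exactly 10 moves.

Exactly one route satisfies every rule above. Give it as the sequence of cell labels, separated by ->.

e3 -> d3 -> c3 -> b3 -> b2 -> c2 -> d2 -> d1 -> c1 -> b1 -> a1

The waypoints must appear in the order b2, d1, with no cell reused.
Route from e3: 3× left (reaching b3), up to b2, 2× right (reaching d2), up to d1, 3× left (reaching a1) — 10 moves in all.
Check: order respected (1 at step 4, 2 at step 7); 10 moves as required.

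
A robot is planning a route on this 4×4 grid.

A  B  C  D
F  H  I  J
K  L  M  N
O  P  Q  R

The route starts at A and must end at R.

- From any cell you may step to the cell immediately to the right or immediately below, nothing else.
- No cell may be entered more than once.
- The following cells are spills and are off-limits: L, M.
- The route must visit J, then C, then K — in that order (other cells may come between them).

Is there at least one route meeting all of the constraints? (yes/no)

no

C lies above J, so going from J to C would need an upward move — but moves only go right/down, so J cannot be visited before C.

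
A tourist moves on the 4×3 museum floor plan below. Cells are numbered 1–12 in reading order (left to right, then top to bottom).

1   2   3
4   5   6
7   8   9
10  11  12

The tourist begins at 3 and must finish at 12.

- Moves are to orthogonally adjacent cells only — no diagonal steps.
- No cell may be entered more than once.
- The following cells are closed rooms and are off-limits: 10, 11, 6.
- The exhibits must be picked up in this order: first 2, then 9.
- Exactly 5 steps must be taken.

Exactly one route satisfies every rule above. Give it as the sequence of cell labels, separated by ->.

The waypoints must appear in the order 2, 9, with no cell reused.
Route from 3: left 1 to 2, down 2 to 8, right 1 to 9, down 1 to 12 — 5 moves in all.
Check: order respected (2 at step 1, 9 at step 4); 5 moves as required.

3 -> 2 -> 5 -> 8 -> 9 -> 12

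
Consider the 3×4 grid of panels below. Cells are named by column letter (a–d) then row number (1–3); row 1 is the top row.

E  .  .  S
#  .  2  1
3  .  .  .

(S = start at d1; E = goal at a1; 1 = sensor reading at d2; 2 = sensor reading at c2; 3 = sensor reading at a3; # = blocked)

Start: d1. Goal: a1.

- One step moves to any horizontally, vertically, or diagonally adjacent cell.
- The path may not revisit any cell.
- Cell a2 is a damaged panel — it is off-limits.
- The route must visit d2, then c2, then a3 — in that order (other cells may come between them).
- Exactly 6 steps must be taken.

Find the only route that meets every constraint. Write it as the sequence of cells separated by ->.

The waypoints must appear in the order d2, c2, a3, with no cell reused.
Route from d1: down to d2, left to c2, down-left to b3, left to a3, up-right to b2, up-left to a1 — 6 moves in all.
Check: order respected (1 at step 1, 2 at step 2, 3 at step 4); 6 moves as required.

d1 -> d2 -> c2 -> b3 -> a3 -> b2 -> a1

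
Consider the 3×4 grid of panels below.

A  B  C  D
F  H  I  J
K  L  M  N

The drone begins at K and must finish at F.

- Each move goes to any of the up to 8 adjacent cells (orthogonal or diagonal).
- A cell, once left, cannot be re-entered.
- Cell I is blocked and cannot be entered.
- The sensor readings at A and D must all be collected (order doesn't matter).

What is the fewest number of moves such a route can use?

Any route passes through A and D in some order between K and F. Summing Chebyshev distances along each leg and taking the cheapest ordering (K → D → A → F) gives a lower bound of 3 + 3 + 1 = 7 moves.
The shortest route satisfying every rule uses 8 moves: K → H → M → J → D → C → B → A → F.
The no-revisit rule (legs can't share cells) pushes the minimum above the 7-move bound; an exhaustive check rules out every length from 7 to 7, leaving 8 as the minimum.

8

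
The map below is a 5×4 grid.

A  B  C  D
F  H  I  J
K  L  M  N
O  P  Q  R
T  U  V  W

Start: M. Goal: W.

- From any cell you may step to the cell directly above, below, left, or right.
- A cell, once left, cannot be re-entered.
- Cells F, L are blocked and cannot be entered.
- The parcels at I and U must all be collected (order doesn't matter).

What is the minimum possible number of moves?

9

Any route passes through I and U in some order between M and W. Summing Manhattan distances along each leg and taking the cheapest ordering (M → I → U → W) gives a lower bound of 1 + 4 + 2 = 7 moves.
The shortest route satisfying every rule uses 9 moves: M → I → J → N → R → Q → P → U → V → W.
The bound of 7 isn't tight here; checking systematically, no route of length 7 through 8 satisfies every constraint, so 9 is the minimum.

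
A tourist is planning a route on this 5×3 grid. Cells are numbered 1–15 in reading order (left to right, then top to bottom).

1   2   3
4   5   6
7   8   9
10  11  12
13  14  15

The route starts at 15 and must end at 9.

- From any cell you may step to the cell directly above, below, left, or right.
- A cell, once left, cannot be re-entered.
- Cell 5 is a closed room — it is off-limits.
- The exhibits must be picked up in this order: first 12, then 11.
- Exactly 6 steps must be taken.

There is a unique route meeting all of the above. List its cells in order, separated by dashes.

The waypoints must appear in the order 12, 11, with no cell reused.
Route from 15: up to 12, 2× left (reaching 10), up to 7, 2× right (reaching 9) — 6 moves in all.
Check: order respected (12 at step 1, 11 at step 2); 6 moves as required.

15 - 12 - 11 - 10 - 7 - 8 - 9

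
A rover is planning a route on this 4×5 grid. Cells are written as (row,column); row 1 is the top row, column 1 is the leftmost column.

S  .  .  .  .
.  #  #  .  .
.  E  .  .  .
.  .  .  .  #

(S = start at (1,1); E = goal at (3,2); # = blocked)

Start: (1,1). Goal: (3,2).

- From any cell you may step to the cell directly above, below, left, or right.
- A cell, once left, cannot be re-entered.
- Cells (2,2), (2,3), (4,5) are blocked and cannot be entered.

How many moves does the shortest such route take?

3

The Manhattan distance from (1,1) to (3,2) is |1−3| + |1−2| = 3, so at least 3 moves are needed.
A route of 3 moves achieves this: (1,1) → (2,1) → (3,1) → (3,2).
Since 3 matches the lower bound, it is optimal.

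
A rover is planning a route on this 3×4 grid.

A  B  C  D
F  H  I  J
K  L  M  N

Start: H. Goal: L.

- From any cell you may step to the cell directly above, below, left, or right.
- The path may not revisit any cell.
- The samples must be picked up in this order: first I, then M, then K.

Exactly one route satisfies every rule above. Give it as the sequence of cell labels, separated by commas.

H, I, M, N, J, D, C, B, A, F, K, L

The waypoints must appear in the order I, M, K, with no cell reused.
Route from H: right 1 to I, down 1 to M, right 1 to N, up 2 to D, left 3 to A, down 2 to K, right 1 to L — 11 moves in all.
Check: order respected (I at step 1, M at step 2, K at step 10).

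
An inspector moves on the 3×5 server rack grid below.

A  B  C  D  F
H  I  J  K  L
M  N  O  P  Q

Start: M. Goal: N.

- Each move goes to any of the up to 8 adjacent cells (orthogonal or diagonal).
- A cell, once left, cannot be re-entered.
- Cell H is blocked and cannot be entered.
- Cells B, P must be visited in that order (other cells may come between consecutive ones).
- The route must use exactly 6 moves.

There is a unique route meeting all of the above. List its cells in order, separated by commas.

M, I, B, J, P, O, N

The waypoints must appear in the order B, P, with no cell reused.
Route from M: up-right 1 to I, up 1 to B, down-right 2 to P, left 2 to N — 6 moves in all.
Check: order respected (B at step 2, P at step 4); 6 moves as required.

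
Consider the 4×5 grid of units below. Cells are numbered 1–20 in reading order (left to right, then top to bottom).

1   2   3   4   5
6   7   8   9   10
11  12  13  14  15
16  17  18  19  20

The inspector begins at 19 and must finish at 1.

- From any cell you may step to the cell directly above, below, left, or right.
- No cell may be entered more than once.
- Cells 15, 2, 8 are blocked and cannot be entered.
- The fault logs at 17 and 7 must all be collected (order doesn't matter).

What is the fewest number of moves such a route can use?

Any route passes through 17 and 7 in some order between 19 and 1. Summing Manhattan distances along each leg and taking the cheapest ordering (19 → 17 → 7 → 1) gives a lower bound of 2 + 2 + 2 = 6 moves.
A route of 6 moves achieves this: 19 → 18 → 17 → 12 → 7 → 6 → 1.
Since 6 matches the lower bound, it is optimal.

6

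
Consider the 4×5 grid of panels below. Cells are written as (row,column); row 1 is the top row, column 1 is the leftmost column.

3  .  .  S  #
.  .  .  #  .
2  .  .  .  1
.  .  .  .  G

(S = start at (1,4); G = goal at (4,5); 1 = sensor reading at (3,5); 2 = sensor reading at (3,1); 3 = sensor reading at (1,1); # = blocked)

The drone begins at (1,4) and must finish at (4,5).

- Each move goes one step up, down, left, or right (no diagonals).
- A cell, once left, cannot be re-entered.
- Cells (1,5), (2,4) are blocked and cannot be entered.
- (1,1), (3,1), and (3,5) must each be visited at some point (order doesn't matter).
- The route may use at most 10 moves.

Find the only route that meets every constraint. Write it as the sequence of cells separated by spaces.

The 10-move cap with required stops at (1,1), (3,1), (3,5) leaves no slack for detours.
Route from (1,4): 3× left (reaching (1,1)), 2× down (reaching (3,1)), 4× right (reaching (3,5)), down to (4,5) — 10 moves in all.
Check: all required cells visited; 10 ≤ 10 moves.

(1,4) (1,3) (1,2) (1,1) (2,1) (3,1) (3,2) (3,3) (3,4) (3,5) (4,5)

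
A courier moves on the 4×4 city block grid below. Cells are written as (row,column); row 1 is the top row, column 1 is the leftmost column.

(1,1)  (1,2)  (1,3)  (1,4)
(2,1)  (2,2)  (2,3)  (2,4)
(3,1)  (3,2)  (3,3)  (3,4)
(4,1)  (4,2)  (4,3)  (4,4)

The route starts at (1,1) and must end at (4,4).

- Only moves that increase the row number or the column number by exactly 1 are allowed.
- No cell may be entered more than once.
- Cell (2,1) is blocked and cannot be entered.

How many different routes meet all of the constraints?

A right/down-only route from (1,1) to (4,4) makes exactly 3 down-moves and 3 right-moves in some order.
With no other constraints that would be C(6,3) = 20 routes.
Subtract routes through each blocked cell (inclusion–exclusion for overlaps): − through (2,1): 10 → 10.
That gives 10 routes.

10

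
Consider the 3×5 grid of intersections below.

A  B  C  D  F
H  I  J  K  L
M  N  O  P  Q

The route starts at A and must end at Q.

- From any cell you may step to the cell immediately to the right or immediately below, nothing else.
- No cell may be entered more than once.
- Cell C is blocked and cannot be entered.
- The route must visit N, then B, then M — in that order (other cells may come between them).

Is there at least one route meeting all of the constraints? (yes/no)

no

B lies above N, so going from N to B would need an upward move — but moves only go right/down, so N cannot be visited before B.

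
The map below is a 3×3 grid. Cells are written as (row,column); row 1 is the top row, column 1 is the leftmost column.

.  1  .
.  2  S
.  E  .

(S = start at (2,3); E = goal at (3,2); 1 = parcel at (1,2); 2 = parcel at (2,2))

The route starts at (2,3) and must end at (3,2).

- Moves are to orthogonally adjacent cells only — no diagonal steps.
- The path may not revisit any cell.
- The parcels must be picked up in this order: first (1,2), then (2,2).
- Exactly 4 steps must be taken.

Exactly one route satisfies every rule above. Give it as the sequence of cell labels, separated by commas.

(2,3), (1,3), (1,2), (2,2), (3,2)

The waypoints must appear in the order (1,2), (2,2), with no cell reused.
Route from (2,3): up 1 to (1,3), left 1 to (1,2), down 2 to (3,2) — 4 moves in all.
Check: order respected (1 at step 2, 2 at step 3); 4 moves as required.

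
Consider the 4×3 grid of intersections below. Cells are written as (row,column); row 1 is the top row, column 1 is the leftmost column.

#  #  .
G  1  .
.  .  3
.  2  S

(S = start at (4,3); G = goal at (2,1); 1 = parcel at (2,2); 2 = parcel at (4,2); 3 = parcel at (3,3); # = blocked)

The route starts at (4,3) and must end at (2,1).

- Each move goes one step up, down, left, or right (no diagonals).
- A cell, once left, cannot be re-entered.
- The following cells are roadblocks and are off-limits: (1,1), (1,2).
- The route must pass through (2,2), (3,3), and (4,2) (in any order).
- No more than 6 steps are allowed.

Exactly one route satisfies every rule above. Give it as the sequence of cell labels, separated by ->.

(4,3) -> (4,2) -> (3,2) -> (3,3) -> (2,3) -> (2,2) -> (2,1)

The budget equals the shortest possible length, so every move has to be on a shortest route through the required cells.
Route from (4,3): left 1 to (4,2), up 1 to (3,2), right 1 to (3,3), up 1 to (2,3), left 2 to (2,1) — 6 moves in all.
Check: all required cells visited; 6 ≤ 6 moves.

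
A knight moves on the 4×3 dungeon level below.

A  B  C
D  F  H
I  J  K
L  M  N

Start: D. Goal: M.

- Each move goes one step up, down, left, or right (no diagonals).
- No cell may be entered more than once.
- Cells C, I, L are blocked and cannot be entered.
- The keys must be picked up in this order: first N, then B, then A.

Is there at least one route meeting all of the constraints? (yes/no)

Ignoring the required order, 2 revisit-free routes from D to M pass through all of N, B, and A; the waypoint orders that occur are A → B → N (2) — never N → B → A.

no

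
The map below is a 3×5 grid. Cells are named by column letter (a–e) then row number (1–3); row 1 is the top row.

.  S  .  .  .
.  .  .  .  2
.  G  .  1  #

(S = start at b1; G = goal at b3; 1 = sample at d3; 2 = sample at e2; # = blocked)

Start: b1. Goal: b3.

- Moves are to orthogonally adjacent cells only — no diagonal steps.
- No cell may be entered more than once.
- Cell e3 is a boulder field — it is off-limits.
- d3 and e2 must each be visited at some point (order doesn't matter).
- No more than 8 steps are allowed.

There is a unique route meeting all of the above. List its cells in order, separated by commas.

b1, c1, d1, e1, e2, d2, d3, c3, b3

The budget equals the shortest possible length, so every move has to be on a shortest route through the required cells.
Route from b1: right 3 to e1, down 1 to e2, left 1 to d2, down 1 to d3, left 2 to b3 — 8 moves in all.
Check: all required cells visited; 8 ≤ 8 moves.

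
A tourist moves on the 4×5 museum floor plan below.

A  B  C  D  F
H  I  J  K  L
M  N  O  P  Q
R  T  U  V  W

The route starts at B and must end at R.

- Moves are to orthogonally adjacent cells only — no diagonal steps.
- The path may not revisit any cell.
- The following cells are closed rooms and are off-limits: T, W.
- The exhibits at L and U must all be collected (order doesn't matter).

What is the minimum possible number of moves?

12

Any route passes through L and U in some order between B and R. Summing Manhattan distances along each leg and taking the cheapest ordering (B → L → U → R) gives a lower bound of 4 + 4 + 2 = 10 moves.
That bound ignores the blocked cells. Measuring each leg by the fewest moves that actually steer around them (B→L: 4; L→U: 4; U→R: 4) raises the lower bound to 12.
A route of 12 moves exists: B → I → J → K → L → Q → P → V → U → O → N → M → R.
Since 12 matches that lower bound, it is optimal.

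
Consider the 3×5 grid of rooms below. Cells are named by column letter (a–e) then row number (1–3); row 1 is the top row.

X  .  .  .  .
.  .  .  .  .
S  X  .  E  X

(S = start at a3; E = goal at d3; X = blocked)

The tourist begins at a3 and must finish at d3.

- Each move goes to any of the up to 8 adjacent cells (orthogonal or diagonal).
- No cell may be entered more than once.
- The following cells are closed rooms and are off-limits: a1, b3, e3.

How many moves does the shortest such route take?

With diagonal moves allowed, the Chebyshev distance max(|Δrow|,|Δcol|) from a3 to d3 is 3, so at least 3 moves are needed.
A route of 3 moves achieves this: a3 → b2 → c2 → d3.
Since 3 matches the lower bound, it is optimal.

3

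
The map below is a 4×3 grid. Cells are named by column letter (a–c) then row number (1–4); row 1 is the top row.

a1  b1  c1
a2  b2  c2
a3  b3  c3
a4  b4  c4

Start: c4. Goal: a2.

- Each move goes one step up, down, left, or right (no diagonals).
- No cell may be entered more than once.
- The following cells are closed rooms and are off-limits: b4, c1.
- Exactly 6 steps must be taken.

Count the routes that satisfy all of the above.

Need simple routes of exactly 6 moves from c4 to a2 (Manhattan distance 4, so 1 moves are spent on a detour and 1 undoing it).
Enumerating: c4 c3 c2 b2 b1 a1 a2 | c4 c3 c2 b2 b3 a3 a2 | c4 c3 b3 b2 b1 a1 a2.
That gives 3 routes.

3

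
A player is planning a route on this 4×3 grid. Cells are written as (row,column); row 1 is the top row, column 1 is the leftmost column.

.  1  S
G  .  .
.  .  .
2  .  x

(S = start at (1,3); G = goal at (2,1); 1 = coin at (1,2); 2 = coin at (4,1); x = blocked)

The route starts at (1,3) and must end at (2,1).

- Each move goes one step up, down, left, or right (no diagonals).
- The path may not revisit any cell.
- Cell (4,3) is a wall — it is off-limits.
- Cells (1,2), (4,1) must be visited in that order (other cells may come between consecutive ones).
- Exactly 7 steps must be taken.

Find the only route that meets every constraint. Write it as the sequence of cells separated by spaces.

(1,3) (1,2) (2,2) (3,2) (4,2) (4,1) (3,1) (2,1)

The waypoints must appear in the order (1,2), (4,1), with no cell reused.
Route from (1,3): left to (1,2), 3× down (reaching (4,2)), left to (4,1), 2× up (reaching (2,1)) — 7 moves in all.
Check: order respected (1 at step 1, 2 at step 5); 7 moves as required.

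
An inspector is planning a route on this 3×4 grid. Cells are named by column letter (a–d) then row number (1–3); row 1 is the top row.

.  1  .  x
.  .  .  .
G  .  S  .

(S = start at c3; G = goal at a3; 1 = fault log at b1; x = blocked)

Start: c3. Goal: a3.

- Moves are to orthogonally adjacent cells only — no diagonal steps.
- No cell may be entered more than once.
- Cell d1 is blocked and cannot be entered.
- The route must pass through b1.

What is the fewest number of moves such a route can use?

6

Any route passes through b1 somewhere between c3 and a3. Summing Manhattan distances along the two legs (c3 → b1 → a3) gives a lower bound of 3 + 3 = 6 moves.
A route of 6 moves achieves this: c3 → c2 → c1 → b1 → b2 → b3 → a3.
Since 6 matches the lower bound, it is optimal.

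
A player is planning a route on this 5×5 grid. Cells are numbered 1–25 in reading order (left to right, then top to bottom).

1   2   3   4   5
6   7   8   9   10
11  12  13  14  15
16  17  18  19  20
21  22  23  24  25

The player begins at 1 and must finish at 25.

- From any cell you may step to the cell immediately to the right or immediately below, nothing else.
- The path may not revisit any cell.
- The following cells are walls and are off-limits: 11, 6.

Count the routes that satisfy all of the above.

35

A right/down-only route from 1 to 25 makes exactly 4 down-moves and 4 right-moves in some order.
With no other constraints that would be C(8,4) = 70 routes.
Subtract routes through each blocked cell (inclusion–exclusion for overlaps): − through 6: 35 − through 11: 15 + through 6&11: 15 → 35.
That gives 35 routes.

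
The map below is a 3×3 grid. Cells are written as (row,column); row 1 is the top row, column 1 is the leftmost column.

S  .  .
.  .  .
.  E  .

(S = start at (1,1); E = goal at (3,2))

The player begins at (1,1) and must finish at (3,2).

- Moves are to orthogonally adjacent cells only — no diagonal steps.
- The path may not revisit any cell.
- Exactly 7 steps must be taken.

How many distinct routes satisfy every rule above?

2

Need simple routes of exactly 7 moves from (1,1) to (3,2) (Manhattan distance 3, so 2 moves are spent on a detour and 2 undoing it).
Enumerating: (1,1) (2,1) (2,2) (1,2) (1,3) (2,3) (3,3) (3,2) | (1,1) (1,2) (1,3) (2,3) (2,2) (2,1) (3,1) (3,2).
That gives 2 routes.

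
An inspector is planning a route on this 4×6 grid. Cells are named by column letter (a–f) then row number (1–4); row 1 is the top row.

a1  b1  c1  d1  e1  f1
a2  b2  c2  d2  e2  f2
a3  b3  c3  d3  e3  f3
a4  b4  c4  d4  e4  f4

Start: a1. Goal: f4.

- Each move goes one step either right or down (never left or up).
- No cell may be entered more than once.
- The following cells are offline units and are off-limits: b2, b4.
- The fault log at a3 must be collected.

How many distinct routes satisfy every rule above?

4

A right/down-only route from a1 to f4 makes exactly 3 down-moves and 5 right-moves in some order.
With no other constraints that would be C(8,3) = 56 routes.
Split at a3 and multiply the segment counts (each segment already excludes blocked cells): a1→a3: 1; a3→f4: 4; product = 4.
That gives 4 routes.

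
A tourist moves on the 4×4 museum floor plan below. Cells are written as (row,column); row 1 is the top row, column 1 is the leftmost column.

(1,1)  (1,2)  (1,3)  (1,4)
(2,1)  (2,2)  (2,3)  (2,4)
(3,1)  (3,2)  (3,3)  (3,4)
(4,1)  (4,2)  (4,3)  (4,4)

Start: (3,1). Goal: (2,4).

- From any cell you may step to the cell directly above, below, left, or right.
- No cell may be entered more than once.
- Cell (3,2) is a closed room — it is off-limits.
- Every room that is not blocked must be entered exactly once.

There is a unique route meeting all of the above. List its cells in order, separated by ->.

Need to visit all 15 open cells exactly once, starting at (3,1) and ending at (2,4).
Cell (4,2) has only two open neighbours ((4,1) and (4,3)), so the path must pass straight through it: one of those is the cell it's entered from and the other is where it exits.
Route from (3,1): down 1 to (4,1), right 3 to (4,4), up 1 to (3,4), left 1 to (3,3), up 1 to (2,3), left 2 to (2,1), up 1 to (1,1), right 3 to (1,4), down 1 to (2,4) — 14 moves in all.
Check: all 15 open cells covered.

(3,1) -> (4,1) -> (4,2) -> (4,3) -> (4,4) -> (3,4) -> (3,3) -> (2,3) -> (2,2) -> (2,1) -> (1,1) -> (1,2) -> (1,3) -> (1,4) -> (2,4)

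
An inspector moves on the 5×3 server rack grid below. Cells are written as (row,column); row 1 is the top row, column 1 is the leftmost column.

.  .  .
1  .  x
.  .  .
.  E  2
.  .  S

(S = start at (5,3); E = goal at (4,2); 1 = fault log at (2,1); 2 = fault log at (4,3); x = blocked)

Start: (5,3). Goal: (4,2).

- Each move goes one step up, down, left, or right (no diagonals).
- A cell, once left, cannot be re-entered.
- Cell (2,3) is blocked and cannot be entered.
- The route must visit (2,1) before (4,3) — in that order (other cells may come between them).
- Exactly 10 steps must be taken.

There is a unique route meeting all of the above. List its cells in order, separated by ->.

(5,3) -> (5,2) -> (5,1) -> (4,1) -> (3,1) -> (2,1) -> (2,2) -> (3,2) -> (3,3) -> (4,3) -> (4,2)

The waypoints must appear in the order (2,1), (4,3), with no cell reused.
Route from (5,3): left 2 to (5,1), up 3 to (2,1), right 1 to (2,2), down 1 to (3,2), right 1 to (3,3), down 1 to (4,3), left 1 to (4,2) — 10 moves in all.
Check: order respected (1 at step 5, 2 at step 9); 10 moves as required.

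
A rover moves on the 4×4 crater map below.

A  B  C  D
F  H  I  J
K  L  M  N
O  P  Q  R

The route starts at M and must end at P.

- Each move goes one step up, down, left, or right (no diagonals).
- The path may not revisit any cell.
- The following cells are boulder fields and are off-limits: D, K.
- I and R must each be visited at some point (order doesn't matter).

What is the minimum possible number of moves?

Any route passes through I and R in some order between M and P. Summing Manhattan distances along each leg and taking the cheapest ordering (M → I → R → P) gives a lower bound of 1 + 3 + 2 = 6 moves.
A route of 6 moves achieves this: M → I → J → N → R → Q → P.
Since 6 matches the lower bound, it is optimal.

6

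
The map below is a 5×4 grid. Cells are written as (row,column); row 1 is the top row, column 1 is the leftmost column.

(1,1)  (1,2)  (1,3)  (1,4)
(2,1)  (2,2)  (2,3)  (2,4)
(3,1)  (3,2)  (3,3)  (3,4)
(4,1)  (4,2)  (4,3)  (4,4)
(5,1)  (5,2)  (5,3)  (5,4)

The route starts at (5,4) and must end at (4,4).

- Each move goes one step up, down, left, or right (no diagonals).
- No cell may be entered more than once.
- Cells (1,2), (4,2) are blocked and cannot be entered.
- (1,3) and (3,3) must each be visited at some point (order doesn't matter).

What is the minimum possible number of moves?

9

Any route passes through (1,3) and (3,3) in some order between (5,4) and (4,4). Summing Manhattan distances along each leg and taking the cheapest ordering ((5,4) → (1,3) → (3,3) → (4,4)) gives a lower bound of 5 + 2 + 2 = 9 moves.
A route of 9 moves achieves this: (5,4) → (5,3) → (4,3) → (3,3) → (2,3) → (1,3) → (1,4) → (2,4) → (3,4) → (4,4).
Since 9 matches the lower bound, it is optimal.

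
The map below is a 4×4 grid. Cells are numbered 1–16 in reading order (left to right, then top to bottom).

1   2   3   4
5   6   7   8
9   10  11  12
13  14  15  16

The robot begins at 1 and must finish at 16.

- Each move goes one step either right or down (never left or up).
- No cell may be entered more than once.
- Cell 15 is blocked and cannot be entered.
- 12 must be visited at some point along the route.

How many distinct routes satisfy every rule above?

10

A right/down-only route from 1 to 16 makes exactly 3 down-moves and 3 right-moves in some order.
With no other constraints that would be C(6,3) = 20 routes.
Split at 12 and multiply the segment counts (each segment already excludes blocked cells): 1→12: 10; 12→16: 1; product = 10.
That gives 10 routes.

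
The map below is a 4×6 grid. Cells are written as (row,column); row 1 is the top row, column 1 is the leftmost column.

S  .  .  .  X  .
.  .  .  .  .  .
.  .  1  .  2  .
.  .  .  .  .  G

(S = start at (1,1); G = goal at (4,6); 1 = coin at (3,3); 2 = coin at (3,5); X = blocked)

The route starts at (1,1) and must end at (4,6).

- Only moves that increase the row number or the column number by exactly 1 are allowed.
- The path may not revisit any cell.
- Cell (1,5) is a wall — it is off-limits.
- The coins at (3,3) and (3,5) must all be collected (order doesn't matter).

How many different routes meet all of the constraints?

12

A right/down-only route from (1,1) to (4,6) makes exactly 3 down-moves and 5 right-moves in some order.
With no other constraints that would be C(8,3) = 56 routes.
A monotone route can only reach the required cells in the order (3,3), (3,5), so split there and multiply the segment counts (each segment already excludes blocked cells): (1,1)→(3,3): 6; (3,3)→(3,5): 1; (3,5)→(4,6): 2; product = 12.
That gives 12 routes.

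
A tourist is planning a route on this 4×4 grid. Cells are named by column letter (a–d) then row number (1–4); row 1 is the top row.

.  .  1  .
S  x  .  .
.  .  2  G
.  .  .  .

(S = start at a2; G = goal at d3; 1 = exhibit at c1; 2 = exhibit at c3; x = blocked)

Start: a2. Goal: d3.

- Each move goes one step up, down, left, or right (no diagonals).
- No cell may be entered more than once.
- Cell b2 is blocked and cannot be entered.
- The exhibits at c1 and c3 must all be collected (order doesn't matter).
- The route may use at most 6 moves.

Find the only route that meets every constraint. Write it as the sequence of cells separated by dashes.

a2 - a1 - b1 - c1 - c2 - c3 - d3

The 6-move cap with required stops at c1, c3 leaves no slack for detours.
Route from a2: up 1 to a1, right 2 to c1, down 2 to c3, right 1 to d3 — 6 moves in all.
Check: all required cells visited; 6 ≤ 6 moves.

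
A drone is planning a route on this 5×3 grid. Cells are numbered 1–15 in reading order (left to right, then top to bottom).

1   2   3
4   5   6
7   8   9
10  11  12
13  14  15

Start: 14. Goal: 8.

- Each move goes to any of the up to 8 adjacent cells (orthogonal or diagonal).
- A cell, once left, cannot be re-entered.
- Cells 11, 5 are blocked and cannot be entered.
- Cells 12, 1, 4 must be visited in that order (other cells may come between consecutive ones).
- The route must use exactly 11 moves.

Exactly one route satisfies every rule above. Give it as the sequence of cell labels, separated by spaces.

14 15 12 9 6 3 2 1 4 7 10 8

The waypoints must appear in the order 12, 1, 4, with no cell reused.
Route from 14: right 1 to 15, up 4 to 3, left 2 to 1, down 3 to 10, up-right 1 to 8 — 11 moves in all.
Check: order respected (12 at step 2, 1 at step 7, 4 at step 8); 11 moves as required.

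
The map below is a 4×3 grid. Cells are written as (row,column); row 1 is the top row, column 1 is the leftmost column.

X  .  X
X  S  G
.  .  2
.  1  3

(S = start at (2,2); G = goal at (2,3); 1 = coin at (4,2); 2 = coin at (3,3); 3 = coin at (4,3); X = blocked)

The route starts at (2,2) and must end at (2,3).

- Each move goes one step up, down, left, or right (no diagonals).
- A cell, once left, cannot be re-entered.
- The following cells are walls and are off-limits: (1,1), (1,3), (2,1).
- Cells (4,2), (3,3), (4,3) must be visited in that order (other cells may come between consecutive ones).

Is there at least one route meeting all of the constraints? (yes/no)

Ignoring the required order, 2 revisit-free routes from (2,2) to (2,3) pass through all of (4,2), (3,3), and (4,3); the waypoint orders that occur are (4,2) → (4,3) → (3,3) (2) — never (4,2) → (3,3) → (4,3).

no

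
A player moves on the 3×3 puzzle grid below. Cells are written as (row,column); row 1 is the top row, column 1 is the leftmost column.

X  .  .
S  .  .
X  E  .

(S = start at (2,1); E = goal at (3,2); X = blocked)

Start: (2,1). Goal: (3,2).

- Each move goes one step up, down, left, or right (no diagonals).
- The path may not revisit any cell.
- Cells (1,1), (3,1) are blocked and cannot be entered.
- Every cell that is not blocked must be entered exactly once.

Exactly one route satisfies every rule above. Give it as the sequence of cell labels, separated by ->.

Need to visit all 7 open cells exactly once, starting at (2,1) and ending at (3,2).
Cell (3,3) has only two open neighbours ((2,3) and (3,2)), so the path must pass straight through it: one of those is the cell it's entered from and the other is where it exits.
Route from (2,1): right to (2,2), up to (1,2), right to (1,3), 2× down (reaching (3,3)), left to (3,2) — 6 moves in all.
Check: all 7 open cells covered.

(2,1) -> (2,2) -> (1,2) -> (1,3) -> (2,3) -> (3,3) -> (3,2)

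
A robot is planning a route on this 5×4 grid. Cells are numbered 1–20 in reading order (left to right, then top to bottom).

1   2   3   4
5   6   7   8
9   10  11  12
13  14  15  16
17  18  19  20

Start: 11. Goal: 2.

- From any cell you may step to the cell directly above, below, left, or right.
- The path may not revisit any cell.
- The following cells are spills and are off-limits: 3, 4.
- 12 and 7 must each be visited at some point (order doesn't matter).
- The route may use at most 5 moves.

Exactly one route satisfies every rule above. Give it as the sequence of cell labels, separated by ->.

11 -> 12 -> 8 -> 7 -> 6 -> 2

The budget equals the shortest possible length, so every move has to be on a shortest route through the required cells.
Route from 11: right 1 to 12, up 1 to 8, left 2 to 6, up 1 to 2 — 5 moves in all.
Check: all required cells visited; 5 ≤ 5 moves.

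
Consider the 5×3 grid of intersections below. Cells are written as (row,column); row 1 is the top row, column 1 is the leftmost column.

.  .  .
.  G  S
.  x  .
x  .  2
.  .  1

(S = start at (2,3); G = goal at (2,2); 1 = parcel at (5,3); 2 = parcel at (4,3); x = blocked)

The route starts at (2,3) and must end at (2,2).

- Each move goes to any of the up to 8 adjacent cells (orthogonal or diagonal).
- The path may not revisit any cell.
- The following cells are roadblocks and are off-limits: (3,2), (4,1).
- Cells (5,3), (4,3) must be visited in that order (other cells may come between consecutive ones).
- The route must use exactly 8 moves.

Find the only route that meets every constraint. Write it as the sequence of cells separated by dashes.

(2,3) - (1,2) - (2,1) - (3,1) - (4,2) - (5,3) - (4,3) - (3,3) - (2,2)

The waypoints must appear in the order (5,3), (4,3), with no cell reused.
Route from (2,3): up-left to (1,2), down-left to (2,1), down to (3,1), 2× down-right (reaching (5,3)), 2× up (reaching (3,3)), up-left to (2,2) — 8 moves in all.
Check: order respected (1 at step 5, 2 at step 6); 8 moves as required.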